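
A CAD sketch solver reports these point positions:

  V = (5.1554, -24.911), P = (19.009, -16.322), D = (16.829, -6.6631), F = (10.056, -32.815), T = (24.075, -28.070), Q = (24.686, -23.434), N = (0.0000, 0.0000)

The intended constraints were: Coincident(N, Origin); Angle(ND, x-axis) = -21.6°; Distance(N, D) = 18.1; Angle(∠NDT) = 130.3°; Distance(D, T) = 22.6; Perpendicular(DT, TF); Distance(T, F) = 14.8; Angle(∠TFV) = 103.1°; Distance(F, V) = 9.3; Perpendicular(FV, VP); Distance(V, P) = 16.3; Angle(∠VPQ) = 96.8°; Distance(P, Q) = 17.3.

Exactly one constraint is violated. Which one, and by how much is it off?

Distance(P, Q) = 17.3 — off by 8.20.

N = (0.00, 0.00) ✓; ND at -21.60° ✓; |ND| = 18.10 ✓; ∠NDT = 130.3° ✓; |DT| = 22.60 ✓; ∠(DT, TF) = 90.00° ✓; |TF| = 14.80 ✓; ∠TFV = 103.1° ✓; |FV| = 9.300 ✓; ∠(FV, VP) = 90.00° ✓; |VP| = 16.30 ✓; ∠VPQ = 96.80° ✓; |PQ| = 9.100 ✗.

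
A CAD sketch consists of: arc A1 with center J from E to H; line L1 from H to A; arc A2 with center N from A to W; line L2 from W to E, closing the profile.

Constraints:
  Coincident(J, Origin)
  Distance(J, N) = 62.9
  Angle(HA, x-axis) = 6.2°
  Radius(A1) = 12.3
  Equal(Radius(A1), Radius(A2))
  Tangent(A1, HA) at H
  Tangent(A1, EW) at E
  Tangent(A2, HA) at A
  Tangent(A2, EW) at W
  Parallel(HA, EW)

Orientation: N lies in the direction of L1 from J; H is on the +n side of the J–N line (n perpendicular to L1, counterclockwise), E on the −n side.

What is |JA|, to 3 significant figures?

64.1

The slot axis is L1's direction at 6.2°, so u = (cos 6.2°, sin 6.2°) = (0.994, 0.108) and n = (−sin 6.2°, cos 6.2°) = (-0.108, 0.994). J is at the origin and N lies 62.9 along u from J, so N = 62.9·u = (62.5, 6.79). Tangency of A1 to both parallel lines with radius 12.3 puts H and E at J ± 12.3·n: H = (-1.33, 12.2), E = (1.33, -12.2). Equal radii place A and W the same way about N: A = N + 12.3·n = (61.2, 19.0), W = N − 12.3·n = (63.9, -5.43). Then |JA| = |A − J| = 64.1.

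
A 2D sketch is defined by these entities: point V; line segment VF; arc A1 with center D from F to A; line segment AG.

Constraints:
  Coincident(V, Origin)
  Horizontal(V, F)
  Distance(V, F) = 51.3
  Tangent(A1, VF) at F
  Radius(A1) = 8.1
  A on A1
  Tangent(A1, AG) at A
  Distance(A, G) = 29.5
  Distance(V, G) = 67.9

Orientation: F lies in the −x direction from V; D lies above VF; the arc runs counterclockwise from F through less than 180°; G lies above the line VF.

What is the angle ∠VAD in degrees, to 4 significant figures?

141.1°

Checks: ∠(DF, FV) = 90.00° ✓; |DF| = 8.100 ✓; |DA| = 8.100 ✓; ∠(DA, AG) = 90.00° ✓; |AG| = 29.50 ✓; |VG| = 67.90 ✓.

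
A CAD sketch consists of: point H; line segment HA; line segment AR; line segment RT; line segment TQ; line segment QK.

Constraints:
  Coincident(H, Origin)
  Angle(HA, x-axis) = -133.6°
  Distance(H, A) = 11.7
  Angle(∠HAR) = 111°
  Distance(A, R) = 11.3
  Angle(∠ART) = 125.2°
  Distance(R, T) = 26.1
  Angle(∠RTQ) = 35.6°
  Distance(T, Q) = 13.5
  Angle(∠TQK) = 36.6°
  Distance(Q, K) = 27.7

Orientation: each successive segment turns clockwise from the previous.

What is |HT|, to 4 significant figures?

32.26

H is at the origin; HA runs at -133.6° with length 11.7, so A = (-8.069, -8.473). ∠HAR = 111.0° gives AR at 157.4° from the x-axis; with |AR| = 11.3, R = (-18.50, -4.130). ∠ART = 125.2° gives RT at 102.6° from the x-axis; with |RT| = 26.1, T = (-24.19, 21.34). Then |HT| = |T − H| = 32.26.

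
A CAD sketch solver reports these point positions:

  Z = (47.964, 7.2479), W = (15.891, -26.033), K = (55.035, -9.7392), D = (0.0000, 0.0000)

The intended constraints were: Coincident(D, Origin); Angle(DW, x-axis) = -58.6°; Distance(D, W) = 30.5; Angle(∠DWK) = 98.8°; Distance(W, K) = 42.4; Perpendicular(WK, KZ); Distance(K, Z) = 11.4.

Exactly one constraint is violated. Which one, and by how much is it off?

Distance(K, Z) = 11.4 — off by 7.00.

D = (0.00, 0.00) ✓; DW at -58.60° ✓; |DW| = 30.50 ✓; ∠DWK = 98.80° ✓; |WK| = 42.40 ✓; ∠(WK, KZ) = 90.00° ✓; |KZ| = 18.40 ✗.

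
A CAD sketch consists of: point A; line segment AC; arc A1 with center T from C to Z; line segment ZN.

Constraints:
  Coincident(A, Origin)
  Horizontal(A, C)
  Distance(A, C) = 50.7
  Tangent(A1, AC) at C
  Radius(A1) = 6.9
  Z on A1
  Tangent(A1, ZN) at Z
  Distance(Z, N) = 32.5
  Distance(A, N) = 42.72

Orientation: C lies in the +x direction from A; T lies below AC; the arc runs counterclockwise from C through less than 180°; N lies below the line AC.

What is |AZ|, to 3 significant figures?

44.8

Checks: |TZ| = 6.900 ✓; ∠(TZ, ZN) = 90.00° ✓; |ZN| = 32.50 ✓; |AN| = 42.72 ✓.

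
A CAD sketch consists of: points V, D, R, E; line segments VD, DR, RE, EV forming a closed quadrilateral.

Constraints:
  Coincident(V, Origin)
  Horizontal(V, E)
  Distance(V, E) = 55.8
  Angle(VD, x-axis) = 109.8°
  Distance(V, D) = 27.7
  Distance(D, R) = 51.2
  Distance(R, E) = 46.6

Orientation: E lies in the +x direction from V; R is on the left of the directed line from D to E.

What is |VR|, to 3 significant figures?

58.2

Checks: |DR| = 51.20 ✓; |RE| = 46.60 ✓.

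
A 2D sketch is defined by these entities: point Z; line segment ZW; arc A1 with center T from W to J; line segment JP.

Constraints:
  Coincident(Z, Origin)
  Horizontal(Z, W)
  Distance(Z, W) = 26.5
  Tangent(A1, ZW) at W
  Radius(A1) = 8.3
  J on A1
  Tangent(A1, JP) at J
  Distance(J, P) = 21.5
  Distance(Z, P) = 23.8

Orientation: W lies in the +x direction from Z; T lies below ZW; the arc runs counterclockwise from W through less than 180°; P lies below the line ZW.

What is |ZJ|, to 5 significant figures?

19.817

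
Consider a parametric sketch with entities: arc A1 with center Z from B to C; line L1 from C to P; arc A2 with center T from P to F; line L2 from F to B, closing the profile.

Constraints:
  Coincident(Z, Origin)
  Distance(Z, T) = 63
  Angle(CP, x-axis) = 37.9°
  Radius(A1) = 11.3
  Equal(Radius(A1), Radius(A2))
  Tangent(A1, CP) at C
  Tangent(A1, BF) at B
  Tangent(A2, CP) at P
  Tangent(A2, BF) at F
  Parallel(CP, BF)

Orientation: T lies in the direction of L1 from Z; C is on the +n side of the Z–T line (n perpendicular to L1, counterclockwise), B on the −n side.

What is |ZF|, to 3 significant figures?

64.0

Tangency of A1 to both parallel lines with radius 11.3 puts C and B at Z ± 11.3·n: C = (-6.94, 8.92), B = (6.94, -8.92). Equal radii place P and F the same way about T: P = T + 11.3·n = (42.8, 47.6), F = T − 11.3·n = (56.7, 29.8). Then |ZF| = |F − Z| = 64.0.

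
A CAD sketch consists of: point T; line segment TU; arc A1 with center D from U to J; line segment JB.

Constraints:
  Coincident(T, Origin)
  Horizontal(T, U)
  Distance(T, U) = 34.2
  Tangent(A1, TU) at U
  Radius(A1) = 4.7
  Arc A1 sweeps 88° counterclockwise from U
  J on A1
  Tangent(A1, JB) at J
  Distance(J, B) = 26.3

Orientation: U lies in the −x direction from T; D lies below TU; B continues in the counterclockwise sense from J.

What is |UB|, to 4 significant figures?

31.33

T is at the origin; T and U share the same y with |TU| = 34.2 and U on the −x side, so U = (-34.20, 0.000). The tangent condition forces DU to be normal to TU, so D = U + (0, -4.7) = (-34.20, -4.700). On A1, U sits at bearing 90° from D; an 88° counterclockwise sweep puts J at bearing 178°, so J = D + 4.7·(cos 178°, sin 178°) = (-38.90, -4.536). A1 meets JB tangentially, so DJ is at right angles to JB, so JB runs along (−sin 178°, cos 178°); with |JB| = 26.3, B = (-39.81, -30.82). Then |UB| = |B − U| = 31.33.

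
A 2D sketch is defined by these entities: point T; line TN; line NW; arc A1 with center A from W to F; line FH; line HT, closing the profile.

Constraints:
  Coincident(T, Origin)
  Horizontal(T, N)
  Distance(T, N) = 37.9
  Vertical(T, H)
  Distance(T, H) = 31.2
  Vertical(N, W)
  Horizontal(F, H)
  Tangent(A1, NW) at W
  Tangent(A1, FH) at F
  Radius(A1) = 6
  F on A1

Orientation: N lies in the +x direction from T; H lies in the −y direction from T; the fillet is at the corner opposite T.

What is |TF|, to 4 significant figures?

44.62

The virtual corner opposite T is at (37.90, -31.20). Since A1 is tangent to NW there, AW ⟂ NW and A1 meets FH tangentially, so AF is at right angles to FH, with radius 6.0, so the center A sits 6.0 in from both sides at A = (31.90, -25.20). That places the tangent points at W = (37.90, -25.20) on NW and F = (31.90, -31.20) on FH. Then |TF| = |F − T| = 44.62.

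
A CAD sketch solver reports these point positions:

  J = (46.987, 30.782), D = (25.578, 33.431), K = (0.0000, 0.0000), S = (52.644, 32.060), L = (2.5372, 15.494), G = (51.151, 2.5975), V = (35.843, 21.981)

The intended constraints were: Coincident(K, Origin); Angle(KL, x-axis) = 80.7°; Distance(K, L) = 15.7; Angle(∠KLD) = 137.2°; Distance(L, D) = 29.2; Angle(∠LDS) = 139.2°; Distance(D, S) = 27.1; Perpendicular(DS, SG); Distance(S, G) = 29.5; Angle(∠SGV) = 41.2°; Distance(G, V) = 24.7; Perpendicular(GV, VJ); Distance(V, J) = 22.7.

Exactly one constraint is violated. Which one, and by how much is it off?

Distance(V, J) = 22.7 — off by 8.50.

K = (0.00, 0.00) ✓; KL at 80.70° ✓; |KL| = 15.70 ✓; ∠KLD = 137.2° ✓; |LD| = 29.20 ✓; ∠LDS = 139.2° ✓; |DS| = 27.10 ✓; ∠(DS, SG) = 90.00° ✓; |SG| = 29.50 ✓; ∠SGV = 41.20° ✓; |GV| = 24.70 ✓; ∠(GV, VJ) = 90.00° ✓; |VJ| = 14.20 ✗.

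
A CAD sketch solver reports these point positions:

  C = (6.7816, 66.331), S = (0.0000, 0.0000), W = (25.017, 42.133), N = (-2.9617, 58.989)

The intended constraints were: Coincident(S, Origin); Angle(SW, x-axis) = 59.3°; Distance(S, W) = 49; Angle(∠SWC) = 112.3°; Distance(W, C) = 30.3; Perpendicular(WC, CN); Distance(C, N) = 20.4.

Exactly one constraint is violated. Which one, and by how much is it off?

Distance(C, N) = 20.4 — off by 8.20.

S = (0.00, 0.00) ✓; SW at 59.30° ✓; |SW| = 49.00 ✓; ∠SWC = 112.3° ✓; |WC| = 30.30 ✓; ∠(WC, CN) = 90.00° ✓; |CN| = 12.20 ✗.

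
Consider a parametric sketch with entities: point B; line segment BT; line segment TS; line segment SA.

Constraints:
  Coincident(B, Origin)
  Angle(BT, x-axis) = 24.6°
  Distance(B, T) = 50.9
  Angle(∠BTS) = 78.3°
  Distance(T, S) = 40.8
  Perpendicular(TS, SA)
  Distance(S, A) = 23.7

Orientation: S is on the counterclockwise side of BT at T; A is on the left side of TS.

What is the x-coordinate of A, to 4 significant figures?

3.025

B is at the origin; BT runs at 24.6° with length 50.9, so T = 50.9·(cos 24.6°, sin 24.6°) = (46.28, 21.19). ∠BTS = 78.3°, so TS runs at 24.6° + (180° − 78.3°) = 126.3° from the x-axis; with |TS| = 40.8, S = T + 40.8·(cos 126.3°, sin 126.3°) = (22.13, 54.07). The perpendicularity gives SA at right angles to TS; with |SA| = 23.7 on the left of TS, A = S + 23.7·(-0.8059, -0.5920) = (3.025, 40.04). So A.x = 3.025.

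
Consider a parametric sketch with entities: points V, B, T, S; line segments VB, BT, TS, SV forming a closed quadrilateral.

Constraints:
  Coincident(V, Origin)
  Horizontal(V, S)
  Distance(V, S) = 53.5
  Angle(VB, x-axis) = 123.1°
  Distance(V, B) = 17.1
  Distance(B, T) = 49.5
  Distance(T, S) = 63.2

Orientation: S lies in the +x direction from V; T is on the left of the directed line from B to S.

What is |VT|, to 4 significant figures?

57.61

Checks: |BT| = 49.50 ✓; |TS| = 63.20 ✓.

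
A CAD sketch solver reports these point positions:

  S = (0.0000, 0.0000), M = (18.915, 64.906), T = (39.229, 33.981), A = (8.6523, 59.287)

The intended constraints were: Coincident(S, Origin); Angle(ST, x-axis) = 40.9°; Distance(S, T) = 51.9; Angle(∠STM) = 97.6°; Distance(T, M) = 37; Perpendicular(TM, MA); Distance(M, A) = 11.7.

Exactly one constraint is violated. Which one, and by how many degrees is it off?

Perpendicular(TM, MA) — off by 4.60°.

S = (0.00, 0.00) ✓; ST at 40.90° ✓; |ST| = 51.90 ✓; ∠STM = 97.60° ✓; |TM| = 37.00 ✓; ∠(TM, MA) = 85.40° ✗; |MA| = 11.70 ✓.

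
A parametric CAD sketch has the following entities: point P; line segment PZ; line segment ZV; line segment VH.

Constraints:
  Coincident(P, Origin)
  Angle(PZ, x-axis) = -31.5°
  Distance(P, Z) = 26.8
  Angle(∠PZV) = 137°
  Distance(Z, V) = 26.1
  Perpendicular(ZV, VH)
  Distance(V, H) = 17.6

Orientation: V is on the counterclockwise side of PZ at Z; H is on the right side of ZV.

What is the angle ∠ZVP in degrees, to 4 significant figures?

21.80°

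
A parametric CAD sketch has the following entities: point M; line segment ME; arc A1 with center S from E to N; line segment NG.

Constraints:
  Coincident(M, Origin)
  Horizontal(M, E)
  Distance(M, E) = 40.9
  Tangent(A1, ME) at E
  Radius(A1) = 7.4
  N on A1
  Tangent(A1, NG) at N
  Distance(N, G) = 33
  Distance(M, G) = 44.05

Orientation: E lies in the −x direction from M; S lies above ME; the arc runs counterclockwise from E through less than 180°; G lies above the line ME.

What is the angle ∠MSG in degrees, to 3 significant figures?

70.7°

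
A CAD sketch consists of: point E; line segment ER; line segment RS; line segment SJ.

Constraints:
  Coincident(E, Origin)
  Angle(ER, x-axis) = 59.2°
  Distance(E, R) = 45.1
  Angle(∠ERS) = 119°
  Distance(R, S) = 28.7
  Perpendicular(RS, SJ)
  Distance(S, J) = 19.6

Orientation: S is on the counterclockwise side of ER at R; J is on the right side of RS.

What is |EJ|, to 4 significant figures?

77.74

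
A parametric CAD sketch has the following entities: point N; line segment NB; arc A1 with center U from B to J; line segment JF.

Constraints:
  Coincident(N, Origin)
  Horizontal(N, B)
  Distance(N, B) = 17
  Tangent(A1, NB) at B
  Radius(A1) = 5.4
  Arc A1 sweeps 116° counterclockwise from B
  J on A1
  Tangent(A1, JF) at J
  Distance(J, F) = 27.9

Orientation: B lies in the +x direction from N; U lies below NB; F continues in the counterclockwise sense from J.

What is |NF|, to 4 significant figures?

40.90

N is at the origin; N and B share the same y with |NB| = 17.0 and B on the +x side, so B = (17.00, 0.000). A1 meets NB tangentially, so UB is at right angles to NB, so U = B + (0, -5.4) = (17.00, -5.400). On A1, B sits at bearing 90° from U; a 116° counterclockwise sweep puts J at bearing 206°, so J = U + 5.4·(cos 206°, sin 206°) = (12.15, -7.767). Since A1 is tangent to JF there, UJ ⟂ JF, so JF runs along (−sin 206°, cos 206°); with |JF| = 27.9, F = (24.38, -32.84). Then |NF| = |F − N| = 40.90.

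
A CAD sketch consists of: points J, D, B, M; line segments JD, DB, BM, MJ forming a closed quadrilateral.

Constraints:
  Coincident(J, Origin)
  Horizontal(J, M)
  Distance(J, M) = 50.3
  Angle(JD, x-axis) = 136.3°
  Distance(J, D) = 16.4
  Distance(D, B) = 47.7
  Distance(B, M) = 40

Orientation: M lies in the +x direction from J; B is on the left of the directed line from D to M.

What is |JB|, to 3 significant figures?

45.6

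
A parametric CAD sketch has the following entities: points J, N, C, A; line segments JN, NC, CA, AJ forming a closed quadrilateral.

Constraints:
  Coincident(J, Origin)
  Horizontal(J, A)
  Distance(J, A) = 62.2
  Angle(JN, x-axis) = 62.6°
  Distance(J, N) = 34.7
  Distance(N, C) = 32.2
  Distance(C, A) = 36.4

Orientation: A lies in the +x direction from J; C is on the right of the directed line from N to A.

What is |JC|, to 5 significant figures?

25.801

J is at the origin; J and A share the same y with |JA| = 62.2 and A in +x, so A = (62.2, 0). JN runs at 62.6° with |JN| = 34.7, so N = (15.969, 30.807). C is determined by |NC| = 32.2 and |CA| = 36.4 together: it lies at the intersection of circle(N, 32.2) and circle(A, 36.4). With |NA| = 55.555, the foot of the radical line on NA is 25.185 from N and the perpendicular offset is √(32.2² − 25.185²) = 20.064. Taking the right-of-NA solution: C = (25.800, 0.14477).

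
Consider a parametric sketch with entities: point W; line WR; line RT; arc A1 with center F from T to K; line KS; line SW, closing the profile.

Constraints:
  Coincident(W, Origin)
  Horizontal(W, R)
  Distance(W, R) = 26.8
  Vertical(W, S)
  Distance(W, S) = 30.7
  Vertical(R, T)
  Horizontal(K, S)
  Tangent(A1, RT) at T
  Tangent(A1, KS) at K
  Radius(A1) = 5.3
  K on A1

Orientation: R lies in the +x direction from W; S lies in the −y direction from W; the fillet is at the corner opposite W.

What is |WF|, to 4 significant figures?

33.28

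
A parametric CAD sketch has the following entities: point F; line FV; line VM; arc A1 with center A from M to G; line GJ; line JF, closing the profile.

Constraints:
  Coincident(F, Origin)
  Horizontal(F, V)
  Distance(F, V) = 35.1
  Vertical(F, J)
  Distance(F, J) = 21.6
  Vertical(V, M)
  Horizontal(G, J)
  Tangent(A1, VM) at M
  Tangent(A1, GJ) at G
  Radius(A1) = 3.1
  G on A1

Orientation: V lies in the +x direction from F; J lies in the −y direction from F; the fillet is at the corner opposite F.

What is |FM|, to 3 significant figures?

39.7

F is at the origin; FV is horizontal with |FV| = 35.1 and V on the +x side, so V = (35.1, 0.00). FJ is vertical with |FJ| = 21.6 and J on the −y side, so J = (0.00, -21.6). The virtual corner opposite F is at (35.1, -21.6). A1 meets VM tangentially, so AM is at right angles to VM and A1 meets GJ tangentially, so AG is at right angles to GJ, with radius 3.1, so the center A sits 3.1 in from both sides at A = (32.0, -18.5). That places the tangent points at M = (35.1, -18.5) on VM and G = (32.0, -21.6) on GJ. Then |FM| = |M − F| = 39.7.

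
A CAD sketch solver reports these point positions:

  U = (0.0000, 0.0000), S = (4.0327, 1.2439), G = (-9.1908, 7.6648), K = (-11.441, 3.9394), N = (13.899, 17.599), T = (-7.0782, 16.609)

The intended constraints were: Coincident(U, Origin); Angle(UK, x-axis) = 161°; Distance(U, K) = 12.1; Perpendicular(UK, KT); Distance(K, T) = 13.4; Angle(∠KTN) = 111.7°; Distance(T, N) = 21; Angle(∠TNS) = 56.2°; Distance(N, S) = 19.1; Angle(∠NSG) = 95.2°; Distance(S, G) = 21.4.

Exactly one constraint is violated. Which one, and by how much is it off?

Distance(S, G) = 21.4 — off by 6.70.

U = (0.00, 0.00) ✓; UK at 161.0° ✓; |UK| = 12.10 ✓; ∠(UK, KT) = 90.00° ✓; |KT| = 13.40 ✓; ∠KTN = 111.7° ✓; |TN| = 21.00 ✓; ∠TNS = 56.20° ✓; |NS| = 19.10 ✓; ∠NSG = 95.20° ✓; |SG| = 14.70 ✗.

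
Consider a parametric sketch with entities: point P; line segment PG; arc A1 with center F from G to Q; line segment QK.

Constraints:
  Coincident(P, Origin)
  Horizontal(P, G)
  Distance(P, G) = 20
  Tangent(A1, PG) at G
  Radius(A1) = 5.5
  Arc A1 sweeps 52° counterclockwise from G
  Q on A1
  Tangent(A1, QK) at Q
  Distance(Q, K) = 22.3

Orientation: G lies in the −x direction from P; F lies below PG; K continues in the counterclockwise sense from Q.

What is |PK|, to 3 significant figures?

42.9

On A1, G sits at bearing 90° from F; a 52° counterclockwise sweep puts Q at bearing 142°, so Q = F + 5.5·(cos 142°, sin 142°) = (-24.3, -2.11). A1 meets QK tangentially, so FQ is at right angles to QK, so QK runs along (−sin 142°, cos 142°); with |QK| = 22.3, K = (-38.1, -19.7). Then |PK| = |K − P| = 42.9.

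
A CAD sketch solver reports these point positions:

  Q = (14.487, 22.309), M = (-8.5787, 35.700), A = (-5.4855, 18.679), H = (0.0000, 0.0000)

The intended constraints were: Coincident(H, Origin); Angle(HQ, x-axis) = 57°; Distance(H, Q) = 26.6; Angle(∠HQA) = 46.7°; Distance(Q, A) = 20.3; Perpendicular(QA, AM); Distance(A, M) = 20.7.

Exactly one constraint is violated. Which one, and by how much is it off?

Distance(A, M) = 20.7 — off by 3.40.

H = (0.00, 0.00) ✓; HQ at 57.00° ✓; |HQ| = 26.60 ✓; ∠HQA = 46.70° ✓; |QA| = 20.30 ✓; ∠(QA, AM) = 90.00° ✓; |AM| = 17.30 ✗.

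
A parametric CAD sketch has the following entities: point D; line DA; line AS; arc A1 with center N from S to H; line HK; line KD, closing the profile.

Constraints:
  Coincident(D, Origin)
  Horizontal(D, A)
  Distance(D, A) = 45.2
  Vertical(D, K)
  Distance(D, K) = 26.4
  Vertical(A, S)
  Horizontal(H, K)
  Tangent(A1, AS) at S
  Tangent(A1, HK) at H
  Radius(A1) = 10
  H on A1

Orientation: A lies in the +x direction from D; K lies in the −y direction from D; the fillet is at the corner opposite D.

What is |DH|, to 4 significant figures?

44.00

D is at the origin; DA is horizontal with |DA| = 45.2 and A on the +x side, so A = (45.20, 0.000). D and K share the same x with |DK| = 26.4 and K on the −y side, so K = (0.000, -26.40). The virtual corner opposite D is at (45.20, -26.40). The tangent condition forces NS to be normal to AS and tangency of A1 to HK means the radius NH is perpendicular to HK, with radius 10.0, so the center N sits 10.0 in from both sides at N = (35.20, -16.40). That places the tangent points at S = (45.20, -16.40) on AS and H = (35.20, -26.40) on HK. Then |DH| = |H − D| = 44.00.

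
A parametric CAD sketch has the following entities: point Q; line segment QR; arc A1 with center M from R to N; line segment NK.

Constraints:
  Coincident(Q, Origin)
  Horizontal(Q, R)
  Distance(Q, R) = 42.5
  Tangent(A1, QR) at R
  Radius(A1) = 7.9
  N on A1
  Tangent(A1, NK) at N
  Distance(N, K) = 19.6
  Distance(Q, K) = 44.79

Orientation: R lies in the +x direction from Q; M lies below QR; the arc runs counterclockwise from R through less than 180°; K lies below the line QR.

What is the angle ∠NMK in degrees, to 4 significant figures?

68.05°

Q is at the origin; QR is horizontal with |QR| = 42.5 and R on the +x side, so R = (42.50, 0.000). Since A1 is tangent to QR there, MR ⟂ QR, so M = R + (0, -7.9) = (42.50, -7.900). Since MN ⟂ NK (tangency), |MK| = √(7.9² + 19.6²) = 21.13 regardless of where N sits on A1. So K lies on both circle(Q, 44.79) and circle(M, 21.13); the below-QR intersection is K = (35.18, -27.72). N is the foot of the tangent from K: N = (34.60, -8.132).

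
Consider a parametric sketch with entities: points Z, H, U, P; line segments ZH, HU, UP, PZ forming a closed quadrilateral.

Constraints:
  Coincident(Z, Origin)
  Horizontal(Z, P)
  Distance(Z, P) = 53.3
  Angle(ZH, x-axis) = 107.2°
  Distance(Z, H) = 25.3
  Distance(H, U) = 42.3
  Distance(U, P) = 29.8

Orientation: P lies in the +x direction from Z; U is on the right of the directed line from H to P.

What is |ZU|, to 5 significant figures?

24.195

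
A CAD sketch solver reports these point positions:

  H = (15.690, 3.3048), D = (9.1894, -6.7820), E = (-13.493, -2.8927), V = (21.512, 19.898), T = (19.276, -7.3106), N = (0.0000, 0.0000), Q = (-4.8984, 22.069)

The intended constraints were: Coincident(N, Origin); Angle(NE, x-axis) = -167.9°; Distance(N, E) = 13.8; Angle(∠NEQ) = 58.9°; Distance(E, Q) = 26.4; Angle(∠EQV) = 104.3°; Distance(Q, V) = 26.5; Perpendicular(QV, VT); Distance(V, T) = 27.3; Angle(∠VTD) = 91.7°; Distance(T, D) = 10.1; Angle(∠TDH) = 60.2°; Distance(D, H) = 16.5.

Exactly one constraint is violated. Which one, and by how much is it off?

Distance(D, H) = 16.5 — off by 4.50.

N = (0.00, 0.00) ✓; NE at -167.9° ✓; |NE| = 13.80 ✓; ∠NEQ = 58.90° ✓; |EQ| = 26.40 ✓; ∠EQV = 104.3° ✓; |QV| = 26.50 ✓; ∠(QV, VT) = 90.00° ✓; |VT| = 27.30 ✓; ∠VTD = 91.70° ✓; |TD| = 10.10 ✓; ∠TDH = 60.20° ✓; |DH| = 12.00 ✗.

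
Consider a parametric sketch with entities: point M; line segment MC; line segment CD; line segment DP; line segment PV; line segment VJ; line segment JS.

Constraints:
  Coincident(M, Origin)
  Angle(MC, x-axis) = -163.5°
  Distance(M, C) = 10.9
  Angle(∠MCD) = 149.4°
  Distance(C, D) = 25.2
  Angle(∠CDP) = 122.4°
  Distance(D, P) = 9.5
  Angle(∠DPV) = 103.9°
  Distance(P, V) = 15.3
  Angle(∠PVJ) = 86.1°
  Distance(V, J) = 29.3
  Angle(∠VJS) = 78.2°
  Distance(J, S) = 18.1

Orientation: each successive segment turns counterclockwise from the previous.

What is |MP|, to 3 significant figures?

39.7

M is at the origin; MC runs at -163.5° with length 10.9, so C = (-10.5, -3.10). ∠MCD = 149.4° gives CD at -133° from the x-axis; with |CD| = 25.2, D = (-27.6, -21.6). ∠CDP = 122.4° gives DP at -75.3° from the x-axis; with |DP| = 9.5, P = (-25.2, -30.7). Then |MP| = |P − M| = 39.7.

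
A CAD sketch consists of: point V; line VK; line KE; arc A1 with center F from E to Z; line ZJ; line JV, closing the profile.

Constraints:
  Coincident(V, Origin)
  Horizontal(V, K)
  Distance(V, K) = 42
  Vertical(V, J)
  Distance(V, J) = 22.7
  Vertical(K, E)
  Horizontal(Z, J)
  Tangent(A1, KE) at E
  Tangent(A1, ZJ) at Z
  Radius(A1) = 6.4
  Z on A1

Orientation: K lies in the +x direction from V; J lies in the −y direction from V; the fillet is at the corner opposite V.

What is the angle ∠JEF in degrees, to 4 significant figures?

8.664°

The virtual corner opposite V is at (42.00, -22.70). The tangent condition forces FE to be normal to KE and A1 meets ZJ tangentially, so FZ is at right angles to ZJ, with radius 6.4, so the center F sits 6.4 in from both sides at F = (35.60, -16.30). That places the tangent points at E = (42.00, -16.30) on KE and Z = (35.60, -22.70) on ZJ. Then cos ∠JEF = EJ·EF / (|EJ||EF|), giving 8.664°.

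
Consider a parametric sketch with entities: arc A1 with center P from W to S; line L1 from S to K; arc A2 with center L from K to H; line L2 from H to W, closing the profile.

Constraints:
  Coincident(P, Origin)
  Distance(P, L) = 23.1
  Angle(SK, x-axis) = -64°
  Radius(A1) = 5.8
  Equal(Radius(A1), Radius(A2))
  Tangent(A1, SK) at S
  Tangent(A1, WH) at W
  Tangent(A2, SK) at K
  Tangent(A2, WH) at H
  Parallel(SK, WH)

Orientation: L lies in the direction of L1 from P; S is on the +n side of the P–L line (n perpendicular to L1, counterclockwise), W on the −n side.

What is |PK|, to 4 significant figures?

23.82

The slot axis is L1's direction at -64.0°, so u = (cos -64.0°, sin -64.0°) = (0.4384, -0.8988) and n = (−sin -64.0°, cos -64.0°) = (0.8988, 0.4384). P is at the origin and L lies 23.1 along u from P, so L = 23.1·u = (10.13, -20.76). Tangency of A1 to both parallel lines with radius 5.8 puts S and W at P ± 5.8·n: S = (5.213, 2.543), W = (-5.213, -2.543). Equal radii place K and H the same way about L: K = L + 5.8·n = (15.34, -18.22), H = L − 5.8·n = (4.913, -23.30). Then |PK| = |K − P| = 23.82.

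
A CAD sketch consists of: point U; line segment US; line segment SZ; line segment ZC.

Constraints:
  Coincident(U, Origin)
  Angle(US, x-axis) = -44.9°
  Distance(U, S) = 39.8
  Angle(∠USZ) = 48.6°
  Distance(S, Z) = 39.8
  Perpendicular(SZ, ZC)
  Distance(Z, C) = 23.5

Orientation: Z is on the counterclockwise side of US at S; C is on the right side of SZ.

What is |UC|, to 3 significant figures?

55.0

∠USZ = 48.6°, so SZ runs at -44.9° + (180° − 48.6°) = 86.5° from the x-axis; with |SZ| = 39.8, Z = S + 39.8·(cos 86.5°, sin 86.5°) = (30.6, 11.6). The perpendicularity gives ZC at right angles to SZ; with |ZC| = 23.5 on the right of SZ, C = Z + 23.5·(0.998, -0.0610) = (54.1, 10.2). Then |UC| = |C − U| = 55.0.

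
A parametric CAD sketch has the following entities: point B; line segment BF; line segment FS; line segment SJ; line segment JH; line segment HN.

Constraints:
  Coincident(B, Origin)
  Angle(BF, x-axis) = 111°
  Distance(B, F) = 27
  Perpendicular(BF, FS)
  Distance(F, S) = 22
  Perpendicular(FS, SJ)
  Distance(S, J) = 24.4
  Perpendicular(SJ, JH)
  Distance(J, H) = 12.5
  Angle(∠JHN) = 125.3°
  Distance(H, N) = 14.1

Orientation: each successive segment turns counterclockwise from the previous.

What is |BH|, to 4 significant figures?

9.849

B is at the origin; BF runs at 111.0° with length 27.0, so F = (-9.676, 25.21). BF is perpendicular to FS, so FS runs at -159.0°; with |FS| = 22.0, S = (-30.21, 17.32). FS ⟂ SJ, so SJ runs at -69.00°; with |SJ| = 24.4, J = (-21.47, -5.457). SJ ⟂ JH, so JH runs at 21.00°; with |JH| = 12.5, H = (-9.801, -0.9772). Then |BH| = |H − B| = 9.849.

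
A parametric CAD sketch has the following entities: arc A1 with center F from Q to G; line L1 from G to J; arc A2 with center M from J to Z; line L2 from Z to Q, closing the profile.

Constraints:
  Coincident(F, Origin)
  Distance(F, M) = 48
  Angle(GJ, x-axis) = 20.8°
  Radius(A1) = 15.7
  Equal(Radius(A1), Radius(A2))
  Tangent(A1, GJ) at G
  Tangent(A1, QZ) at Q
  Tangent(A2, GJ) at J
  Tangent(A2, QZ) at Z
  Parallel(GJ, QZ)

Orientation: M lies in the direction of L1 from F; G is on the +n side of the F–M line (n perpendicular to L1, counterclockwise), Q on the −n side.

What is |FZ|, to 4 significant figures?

50.50

Tangency of A1 to both parallel lines with radius 15.7 puts G and Q at F ± 15.7·n: G = (-5.575, 14.68), Q = (5.575, -14.68). Equal radii place J and Z the same way about M: J = M + 15.7·n = (39.30, 31.72), Z = M − 15.7·n = (50.45, 2.368). Then |FZ| = |Z − F| = 50.50.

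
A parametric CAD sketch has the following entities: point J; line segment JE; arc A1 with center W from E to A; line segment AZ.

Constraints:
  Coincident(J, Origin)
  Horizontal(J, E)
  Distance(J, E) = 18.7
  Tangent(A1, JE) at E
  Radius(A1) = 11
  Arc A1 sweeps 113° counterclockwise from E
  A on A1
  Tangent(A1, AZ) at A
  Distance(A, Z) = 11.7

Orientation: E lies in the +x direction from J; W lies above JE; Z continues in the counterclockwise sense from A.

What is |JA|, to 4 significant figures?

32.63

J is at the origin; JE is horizontal with |JE| = 18.7 and E on the +x side, so E = (18.70, 0.000). A1 meets JE tangentially, so WE is at right angles to JE, so W = E + (0, 11) = (18.70, 11.00). On A1, E sits at bearing -90° from W; a 113° counterclockwise sweep puts A at bearing 23°, so A = W + 11.0·(cos 23°, sin 23°) = (28.83, 15.30). Then |JA| = |A − J| = 32.63.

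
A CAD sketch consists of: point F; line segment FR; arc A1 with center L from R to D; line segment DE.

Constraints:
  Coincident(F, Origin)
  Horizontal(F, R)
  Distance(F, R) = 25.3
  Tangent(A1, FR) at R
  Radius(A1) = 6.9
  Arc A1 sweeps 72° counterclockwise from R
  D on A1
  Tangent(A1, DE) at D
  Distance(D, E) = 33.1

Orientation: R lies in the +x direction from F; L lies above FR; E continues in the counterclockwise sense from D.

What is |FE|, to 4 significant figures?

55.55

F is at the origin; F and R share the same y with |FR| = 25.3 and R on the +x side, so R = (25.30, 0.000). Tangency of A1 to FR means the radius LR is perpendicular to FR, so L = R + (0, 6.9) = (25.30, 6.900). On A1, R sits at bearing -90° from L; a 72° counterclockwise sweep puts D at bearing -18°, so D = L + 6.9·(cos -18°, sin -18°) = (31.86, 4.768). A1 meets DE tangentially, so LD is at right angles to DE, so DE runs along (−sin -18°, cos -18°); with |DE| = 33.1, E = (42.09, 36.25). Then |FE| = |E − F| = 55.55.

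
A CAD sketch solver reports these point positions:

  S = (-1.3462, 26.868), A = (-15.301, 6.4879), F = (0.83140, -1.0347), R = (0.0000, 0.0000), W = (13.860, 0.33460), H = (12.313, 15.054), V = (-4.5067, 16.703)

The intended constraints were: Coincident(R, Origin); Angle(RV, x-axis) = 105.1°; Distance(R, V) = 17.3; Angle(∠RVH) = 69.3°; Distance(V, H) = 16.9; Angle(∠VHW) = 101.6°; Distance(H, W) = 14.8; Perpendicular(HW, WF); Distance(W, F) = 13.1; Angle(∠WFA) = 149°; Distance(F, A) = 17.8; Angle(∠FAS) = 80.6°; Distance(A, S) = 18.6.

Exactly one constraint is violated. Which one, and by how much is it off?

Distance(A, S) = 18.6 — off by 6.10.

R = (0.00, 0.00) ✓; RV at 105.1° ✓; |RV| = 17.30 ✓; ∠RVH = 69.30° ✓; |VH| = 16.90 ✓; ∠VHW = 101.6° ✓; |HW| = 14.80 ✓; ∠(HW, WF) = 90.00° ✓; |WF| = 13.10 ✓; ∠WFA = 149.0° ✓; |FA| = 17.80 ✓; ∠FAS = 80.60° ✓; |AS| = 24.70 ✗.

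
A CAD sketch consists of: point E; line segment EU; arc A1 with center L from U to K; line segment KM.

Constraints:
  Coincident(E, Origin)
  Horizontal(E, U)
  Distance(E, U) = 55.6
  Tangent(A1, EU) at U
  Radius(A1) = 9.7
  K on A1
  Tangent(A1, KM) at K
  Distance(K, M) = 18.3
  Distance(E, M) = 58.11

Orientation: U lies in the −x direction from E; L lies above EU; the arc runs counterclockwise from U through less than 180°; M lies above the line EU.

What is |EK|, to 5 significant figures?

47.592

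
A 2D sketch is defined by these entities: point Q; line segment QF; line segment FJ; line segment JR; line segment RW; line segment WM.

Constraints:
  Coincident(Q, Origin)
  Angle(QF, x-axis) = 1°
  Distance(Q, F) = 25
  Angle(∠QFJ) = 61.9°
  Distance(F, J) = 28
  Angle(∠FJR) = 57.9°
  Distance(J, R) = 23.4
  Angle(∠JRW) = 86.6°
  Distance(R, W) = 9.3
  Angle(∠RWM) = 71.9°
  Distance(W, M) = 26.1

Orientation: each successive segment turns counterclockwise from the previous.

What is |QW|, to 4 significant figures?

8.517

Q is at the origin; QF runs at 1.0° with length 25.0, so F = (25.00, 0.4363). ∠QFJ = 61.9° gives FJ at 119.1° from the x-axis; with |FJ| = 28.0, J = (11.38, 24.90). ∠FJR = 57.9° gives JR at -118.8° from the x-axis; with |JR| = 23.4, R = (0.1058, 4.396). ∠JRW = 86.6° gives RW at -25.40° from the x-axis; with |RW| = 9.3, W = (8.507, 0.4073). Then |QW| = |W − Q| = 8.517.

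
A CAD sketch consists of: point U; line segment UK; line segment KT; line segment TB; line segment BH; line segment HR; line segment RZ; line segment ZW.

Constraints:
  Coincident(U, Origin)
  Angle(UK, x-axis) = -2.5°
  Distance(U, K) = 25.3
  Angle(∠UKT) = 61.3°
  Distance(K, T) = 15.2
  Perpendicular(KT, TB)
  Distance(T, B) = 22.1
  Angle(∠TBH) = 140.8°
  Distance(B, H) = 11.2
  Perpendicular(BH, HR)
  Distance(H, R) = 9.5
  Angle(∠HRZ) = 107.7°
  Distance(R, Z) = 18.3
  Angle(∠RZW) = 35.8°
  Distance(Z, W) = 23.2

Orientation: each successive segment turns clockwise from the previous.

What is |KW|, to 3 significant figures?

33.0

∠HRZ = 107.7° gives RZ at -52.7° from the x-axis; with |RZ| = 18.3, Z = (14.8, -3.48). ∠RZW = 35.8° gives ZW at 163° from the x-axis; with |ZW| = 23.2, W = (-7.42, 3.27). Then |KW| = |W − K| = 33.0.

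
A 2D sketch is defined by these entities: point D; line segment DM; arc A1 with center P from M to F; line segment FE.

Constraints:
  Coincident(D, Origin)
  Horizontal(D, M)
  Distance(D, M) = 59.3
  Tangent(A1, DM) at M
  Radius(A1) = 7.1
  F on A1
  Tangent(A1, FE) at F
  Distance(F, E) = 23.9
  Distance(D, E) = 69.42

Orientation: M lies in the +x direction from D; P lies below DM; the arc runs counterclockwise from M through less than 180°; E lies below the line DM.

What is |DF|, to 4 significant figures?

53.61

Checks: |PF| = 7.100 ✓; ∠(PF, FE) = 90.00° ✓; |FE| = 23.90 ✓; |DE| = 69.42 ✓.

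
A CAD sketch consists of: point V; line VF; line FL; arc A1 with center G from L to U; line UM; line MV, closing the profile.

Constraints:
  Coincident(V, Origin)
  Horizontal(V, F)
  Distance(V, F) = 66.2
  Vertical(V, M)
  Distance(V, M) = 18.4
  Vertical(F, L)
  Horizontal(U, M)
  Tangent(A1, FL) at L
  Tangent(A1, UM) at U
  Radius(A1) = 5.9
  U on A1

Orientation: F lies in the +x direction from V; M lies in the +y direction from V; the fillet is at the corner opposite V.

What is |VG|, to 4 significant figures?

61.58

V is at the origin; VF is horizontal with |VF| = 66.2 and F on the +x side, so F = (66.20, 0.000). VM is vertical with |VM| = 18.4 and M on the +y side, so M = (0.000, 18.40). The virtual corner opposite V is at (66.20, 18.40). A1 meets FL tangentially, so GL is at right angles to FL and the tangent condition forces GU to be normal to UM, with radius 5.9, so the center G sits 5.9 in from both sides at G = (60.30, 12.50). Then |VG| = |G − V| = 61.58.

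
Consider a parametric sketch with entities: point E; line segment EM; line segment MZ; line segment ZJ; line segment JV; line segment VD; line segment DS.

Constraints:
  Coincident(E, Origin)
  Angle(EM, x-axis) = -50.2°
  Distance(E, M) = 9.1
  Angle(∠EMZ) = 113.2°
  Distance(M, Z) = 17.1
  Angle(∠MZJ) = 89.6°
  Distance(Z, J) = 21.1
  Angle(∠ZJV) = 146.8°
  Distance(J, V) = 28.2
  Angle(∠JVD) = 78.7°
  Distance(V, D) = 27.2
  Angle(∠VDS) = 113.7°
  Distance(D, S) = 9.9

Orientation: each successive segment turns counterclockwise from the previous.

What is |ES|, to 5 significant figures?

13.282

E is at the origin; EM runs at -50.2° with length 9.1, so M = (5.8250, -6.9914). ∠EMZ = 113.2° gives MZ at 16.600° from the x-axis; with |MZ| = 17.1, Z = (22.212, -2.1061). ∠MZJ = 89.6° gives ZJ at 107.00° from the x-axis; with |ZJ| = 21.1, J = (16.043, 18.072). ∠ZJV = 146.8° gives JV at 140.20° from the x-axis; with |JV| = 28.2, V = (-5.6223, 36.123). ∠JVD = 78.7° gives VD at -118.50° from the x-axis; with |VD| = 27.2, D = (-18.601, 12.219). ∠VDS = 113.7° gives DS at -52.200° from the x-axis; with |DS| = 9.9, S = (-12.533, 4.3967). Then |ES| = |S − E| = 13.282.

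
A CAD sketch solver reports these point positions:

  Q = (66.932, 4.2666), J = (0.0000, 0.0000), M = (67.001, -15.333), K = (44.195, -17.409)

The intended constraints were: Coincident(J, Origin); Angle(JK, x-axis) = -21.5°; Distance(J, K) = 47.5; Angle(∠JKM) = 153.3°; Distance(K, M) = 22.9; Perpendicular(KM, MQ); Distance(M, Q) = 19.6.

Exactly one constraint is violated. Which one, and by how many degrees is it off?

Perpendicular(KM, MQ) — off by 5.00°.

J = (0.00, 0.00) ✓; JK at -21.50° ✓; |JK| = 47.50 ✓; ∠JKM = 153.3° ✓; |KM| = 22.90 ✓; ∠(KM, MQ) = 85.00° ✗; |MQ| = 19.60 ✓.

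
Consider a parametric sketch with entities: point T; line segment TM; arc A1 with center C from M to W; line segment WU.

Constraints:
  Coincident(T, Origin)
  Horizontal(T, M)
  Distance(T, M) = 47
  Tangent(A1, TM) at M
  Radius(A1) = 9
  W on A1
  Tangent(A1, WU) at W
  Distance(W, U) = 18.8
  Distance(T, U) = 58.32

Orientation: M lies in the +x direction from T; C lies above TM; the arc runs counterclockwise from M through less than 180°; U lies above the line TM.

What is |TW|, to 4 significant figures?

56.82

T is at the origin; T and M share the same y with |TM| = 47.0 and M on the +x side, so M = (47.00, 0.000). A1 meets TM tangentially, so CM is at right angles to TM, so C = M + (0, 9) = (47.00, 9.000). Since CW ⟂ WU (tangency), |CU| = √(9.0² + 18.8²) = 20.84 regardless of where W sits on A1. So U lies on both circle(T, 58.32) and circle(C, 20.84); the above-TM intersection is U = (50.26, 29.59). W is the foot of the tangent from U: W = (55.63, 11.57).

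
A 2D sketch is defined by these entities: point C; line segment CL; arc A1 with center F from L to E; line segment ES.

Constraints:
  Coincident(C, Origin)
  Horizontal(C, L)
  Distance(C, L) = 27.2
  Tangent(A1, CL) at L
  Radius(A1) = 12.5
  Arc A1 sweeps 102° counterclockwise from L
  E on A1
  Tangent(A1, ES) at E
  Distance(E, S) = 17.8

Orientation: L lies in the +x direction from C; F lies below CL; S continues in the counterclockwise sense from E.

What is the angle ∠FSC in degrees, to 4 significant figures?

52.95°

C is at the origin; C and L share the same y with |CL| = 27.2 and L on the +x side, so L = (27.20, 0.000). The tangent condition forces FL to be normal to CL, so F = L + (0, -12.5) = (27.20, -12.50). On A1, L sits at bearing 90° from F; a 102° counterclockwise sweep puts E at bearing 192°, so E = F + 12.5·(cos 192°, sin 192°) = (14.97, -15.10). Since A1 is tangent to ES there, FE ⟂ ES, so ES runs along (−sin 192°, cos 192°); with |ES| = 17.8, S = (18.67, -32.51). Then cos ∠FSC = SF·SC / (|SF||SC|), giving 52.95°.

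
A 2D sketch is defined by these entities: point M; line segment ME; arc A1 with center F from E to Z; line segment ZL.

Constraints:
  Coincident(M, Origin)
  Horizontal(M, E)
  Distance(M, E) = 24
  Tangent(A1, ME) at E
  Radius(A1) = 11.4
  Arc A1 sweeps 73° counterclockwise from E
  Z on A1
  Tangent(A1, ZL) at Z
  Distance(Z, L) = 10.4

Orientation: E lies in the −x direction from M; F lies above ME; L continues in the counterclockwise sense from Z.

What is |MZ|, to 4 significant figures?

15.38

M is at the origin; M and E share the same y with |ME| = 24.0 and E on the −x side, so E = (-24.00, 0.000). Tangency of A1 to ME means the radius FE is perpendicular to ME, so F = E + (0, 11.4) = (-24.00, 11.40). On A1, E sits at bearing -90° from F; a 73° counterclockwise sweep puts Z at bearing -17°, so Z = F + 11.4·(cos -17°, sin -17°) = (-13.10, 8.067). Then |MZ| = |Z − M| = 15.38.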